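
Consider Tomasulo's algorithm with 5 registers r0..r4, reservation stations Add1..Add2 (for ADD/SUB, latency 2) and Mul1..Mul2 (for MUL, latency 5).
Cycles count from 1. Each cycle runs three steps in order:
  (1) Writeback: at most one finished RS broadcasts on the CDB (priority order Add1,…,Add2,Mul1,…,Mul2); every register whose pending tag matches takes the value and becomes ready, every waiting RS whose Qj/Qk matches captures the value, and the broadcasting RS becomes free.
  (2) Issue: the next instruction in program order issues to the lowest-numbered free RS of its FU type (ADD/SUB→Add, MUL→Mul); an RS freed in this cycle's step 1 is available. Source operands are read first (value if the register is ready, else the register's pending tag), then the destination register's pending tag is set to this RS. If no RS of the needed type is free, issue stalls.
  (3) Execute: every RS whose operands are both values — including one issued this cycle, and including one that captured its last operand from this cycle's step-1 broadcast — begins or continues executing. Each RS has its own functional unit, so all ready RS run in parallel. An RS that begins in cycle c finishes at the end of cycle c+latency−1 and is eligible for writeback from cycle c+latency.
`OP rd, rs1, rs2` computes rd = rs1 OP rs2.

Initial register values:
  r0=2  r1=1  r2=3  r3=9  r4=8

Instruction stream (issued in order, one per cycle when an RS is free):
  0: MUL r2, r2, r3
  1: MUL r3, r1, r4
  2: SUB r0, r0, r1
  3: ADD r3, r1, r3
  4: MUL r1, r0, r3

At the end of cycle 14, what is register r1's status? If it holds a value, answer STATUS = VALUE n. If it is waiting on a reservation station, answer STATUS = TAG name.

STATUS = VALUE 9

c1: issue MUL r2<-Mul1 | r0:2,r1:1,r2:Mul1,r3:9,r4:8
c2: issue MUL r3<-Mul2 | r0:2,r1:1,r2:Mul1,r3:Mul2,r4:8
c3: issue SUB r0<-Add1 | r0:Add1,r1:1,r2:Mul1,r3:Mul2,r4:8
c4: issue ADD r3<-Add2 | r0:Add1,r1:1,r2:Mul1,r3:Add2,r4:8
c5: CDB Add1=1; stall | r0:1,r1:1,r2:Mul1,r3:Add2,r4:8
c6: CDB Mul1=27; issue MUL r1<-Mul1 | r0:1,r1:Mul1,r2:27,r3:Add2,r4:8
c7: CDB Mul2=8 | r0:1,r1:Mul1,r2:27,r3:Add2,r4:8
c8: - | r0:1,r1:Mul1,r2:27,r3:Add2,r4:8
c9: CDB Add2=9 | r0:1,r1:Mul1,r2:27,r3:9,r4:8
c10: - | r0:1,r1:Mul1,r2:27,r3:9,r4:8
c11: - | r0:1,r1:Mul1,r2:27,r3:9,r4:8
c12: - | r0:1,r1:Mul1,r2:27,r3:9,r4:8
c13: - | r0:1,r1:Mul1,r2:27,r3:9,r4:8
c14: CDB Mul1=9 | r0:1,r1:9,r2:27,r3:9,r4:8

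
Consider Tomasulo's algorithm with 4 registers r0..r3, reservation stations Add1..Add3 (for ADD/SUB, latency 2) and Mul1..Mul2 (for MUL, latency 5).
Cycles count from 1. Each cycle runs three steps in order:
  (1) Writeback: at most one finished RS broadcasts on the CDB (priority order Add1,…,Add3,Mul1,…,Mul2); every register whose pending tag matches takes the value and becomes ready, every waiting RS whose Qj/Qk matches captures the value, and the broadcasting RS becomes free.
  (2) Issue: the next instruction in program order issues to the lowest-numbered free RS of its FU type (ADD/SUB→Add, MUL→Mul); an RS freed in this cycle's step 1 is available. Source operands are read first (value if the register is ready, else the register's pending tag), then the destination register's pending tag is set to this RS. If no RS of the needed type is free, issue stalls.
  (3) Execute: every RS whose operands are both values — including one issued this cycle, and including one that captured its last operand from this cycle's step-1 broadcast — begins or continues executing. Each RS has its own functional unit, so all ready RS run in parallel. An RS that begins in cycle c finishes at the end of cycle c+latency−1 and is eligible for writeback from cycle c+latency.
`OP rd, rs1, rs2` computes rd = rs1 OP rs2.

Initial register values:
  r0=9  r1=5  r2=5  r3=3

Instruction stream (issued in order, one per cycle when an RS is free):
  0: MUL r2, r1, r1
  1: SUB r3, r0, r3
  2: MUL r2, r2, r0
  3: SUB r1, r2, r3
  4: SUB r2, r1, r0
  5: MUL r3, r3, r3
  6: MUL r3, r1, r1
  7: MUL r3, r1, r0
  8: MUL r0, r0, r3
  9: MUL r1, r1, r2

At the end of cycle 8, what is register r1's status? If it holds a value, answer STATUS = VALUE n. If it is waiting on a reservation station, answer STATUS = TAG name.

STATUS = TAG Add1

c1: issue MUL r2<-Mul1 | r0:9,r1:5,r2:Mul1,r3:3
c2: issue SUB r3<-Add1 | r0:9,r1:5,r2:Mul1,r3:Add1
c3: issue MUL r2<-Mul2 | r0:9,r1:5,r2:Mul2,r3:Add1
c4: CDB Add1=6; issue SUB r1<-Add1 | r0:9,r1:Add1,r2:Mul2,r3:6
c5: issue SUB r2<-Add2 | r0:9,r1:Add1,r2:Add2,r3:6
c6: CDB Mul1=25; issue MUL r3<-Mul1 | r0:9,r1:Add1,r2:Add2,r3:Mul1
c7: stall | r0:9,r1:Add1,r2:Add2,r3:Mul1
c8: stall | r0:9,r1:Add1,r2:Add2,r3:Mul1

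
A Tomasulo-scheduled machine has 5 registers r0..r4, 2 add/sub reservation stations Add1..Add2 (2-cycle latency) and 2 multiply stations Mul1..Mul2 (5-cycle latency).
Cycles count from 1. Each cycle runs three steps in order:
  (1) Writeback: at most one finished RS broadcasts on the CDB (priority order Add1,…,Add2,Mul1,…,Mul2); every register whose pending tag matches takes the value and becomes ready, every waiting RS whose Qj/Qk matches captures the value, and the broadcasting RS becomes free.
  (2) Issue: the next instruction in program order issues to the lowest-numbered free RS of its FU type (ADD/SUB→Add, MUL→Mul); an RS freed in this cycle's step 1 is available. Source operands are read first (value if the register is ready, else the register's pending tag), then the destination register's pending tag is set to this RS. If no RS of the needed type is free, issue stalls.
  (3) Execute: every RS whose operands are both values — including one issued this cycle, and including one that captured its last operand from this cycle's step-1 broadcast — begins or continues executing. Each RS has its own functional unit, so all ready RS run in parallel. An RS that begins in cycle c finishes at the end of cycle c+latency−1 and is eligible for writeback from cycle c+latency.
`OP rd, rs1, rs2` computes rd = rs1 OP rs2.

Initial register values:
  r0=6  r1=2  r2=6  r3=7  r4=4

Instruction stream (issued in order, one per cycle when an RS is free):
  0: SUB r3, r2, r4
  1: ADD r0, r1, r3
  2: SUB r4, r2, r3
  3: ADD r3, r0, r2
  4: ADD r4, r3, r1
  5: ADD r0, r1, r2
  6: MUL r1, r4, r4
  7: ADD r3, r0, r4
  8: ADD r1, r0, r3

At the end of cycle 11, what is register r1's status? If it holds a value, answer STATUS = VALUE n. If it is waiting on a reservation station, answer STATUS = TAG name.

  c1: issue SUB r3<-Add1  regs: r0:6,r1:2,r2:6,r3:Add1,r4:4
  c2: issue ADD r0<-Add2  regs: r0:Add2,r1:2,r2:6,r3:Add1,r4:4
  c3: CDB Add1=2; issue SUB r4<-Add1  regs: r0:Add2,r1:2,r2:6,r3:2,r4:Add1
  c4: stall  regs: r0:Add2,r1:2,r2:6,r3:2,r4:Add1
  c5: CDB Add1=4; issue ADD r3<-Add1  regs: r0:Add2,r1:2,r2:6,r3:Add1,r4:4
  c6: CDB Add2=4; issue ADD r4<-Add2  regs: r0:4,r1:2,r2:6,r3:Add1,r4:Add2
  c7: stall  regs: r0:4,r1:2,r2:6,r3:Add1,r4:Add2
  c8: CDB Add1=10; issue ADD r0<-Add1  regs: r0:Add1,r1:2,r2:6,r3:10,r4:Add2
  c9: issue MUL r1<-Mul1  regs: r0:Add1,r1:Mul1,r2:6,r3:10,r4:Add2
  c10: CDB Add1=8; issue ADD r3<-Add1  regs: r0:8,r1:Mul1,r2:6,r3:Add1,r4:Add2
  c11: CDB Add2=12; issue ADD r1<-Add2  regs: r0:8,r1:Add2,r2:6,r3:Add1,r4:12

STATUS = TAG Add2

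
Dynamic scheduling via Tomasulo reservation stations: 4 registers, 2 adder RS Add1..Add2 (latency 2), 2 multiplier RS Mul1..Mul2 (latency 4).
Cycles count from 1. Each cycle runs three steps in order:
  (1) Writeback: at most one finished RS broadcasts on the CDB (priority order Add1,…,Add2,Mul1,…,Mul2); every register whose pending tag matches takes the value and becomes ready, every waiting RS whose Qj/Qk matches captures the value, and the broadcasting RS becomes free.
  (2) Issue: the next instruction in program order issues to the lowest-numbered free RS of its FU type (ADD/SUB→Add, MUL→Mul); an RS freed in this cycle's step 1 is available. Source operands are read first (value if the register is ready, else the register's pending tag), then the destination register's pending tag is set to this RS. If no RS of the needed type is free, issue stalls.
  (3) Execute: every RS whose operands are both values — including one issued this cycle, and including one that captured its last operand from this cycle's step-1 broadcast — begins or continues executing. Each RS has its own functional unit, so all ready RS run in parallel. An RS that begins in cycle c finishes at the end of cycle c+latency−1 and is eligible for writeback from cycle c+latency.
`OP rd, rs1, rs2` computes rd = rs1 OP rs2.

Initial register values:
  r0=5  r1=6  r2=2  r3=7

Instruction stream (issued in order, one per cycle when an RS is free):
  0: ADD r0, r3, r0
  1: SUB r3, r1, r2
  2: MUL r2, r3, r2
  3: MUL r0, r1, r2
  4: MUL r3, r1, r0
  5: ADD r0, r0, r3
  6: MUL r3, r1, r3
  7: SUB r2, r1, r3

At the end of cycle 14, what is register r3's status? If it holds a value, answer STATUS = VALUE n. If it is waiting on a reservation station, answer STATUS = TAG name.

c1: issue ADD r0<-Add1 | r0:Add1,r1:6,r2:2,r3:7
c2: issue SUB r3<-Add2 | r0:Add1,r1:6,r2:2,r3:Add2
c3: CDB Add1=12; issue MUL r2<-Mul1 | r0:12,r1:6,r2:Mul1,r3:Add2
c4: CDB Add2=4; issue MUL r0<-Mul2 | r0:Mul2,r1:6,r2:Mul1,r3:4
c5: stall | r0:Mul2,r1:6,r2:Mul1,r3:4
c6: stall | r0:Mul2,r1:6,r2:Mul1,r3:4
c7: stall | r0:Mul2,r1:6,r2:Mul1,r3:4
c8: CDB Mul1=8; issue MUL r3<-Mul1 | r0:Mul2,r1:6,r2:8,r3:Mul1
c9: issue ADD r0<-Add1 | r0:Add1,r1:6,r2:8,r3:Mul1
c10: stall | r0:Add1,r1:6,r2:8,r3:Mul1
c11: stall | r0:Add1,r1:6,r2:8,r3:Mul1
c12: CDB Mul2=48; issue MUL r3<-Mul2 | r0:Add1,r1:6,r2:8,r3:Mul2
c13: issue SUB r2<-Add2 | r0:Add1,r1:6,r2:Add2,r3:Mul2
c14: - | r0:Add1,r1:6,r2:Add2,r3:Mul2

STATUS = TAG Mul2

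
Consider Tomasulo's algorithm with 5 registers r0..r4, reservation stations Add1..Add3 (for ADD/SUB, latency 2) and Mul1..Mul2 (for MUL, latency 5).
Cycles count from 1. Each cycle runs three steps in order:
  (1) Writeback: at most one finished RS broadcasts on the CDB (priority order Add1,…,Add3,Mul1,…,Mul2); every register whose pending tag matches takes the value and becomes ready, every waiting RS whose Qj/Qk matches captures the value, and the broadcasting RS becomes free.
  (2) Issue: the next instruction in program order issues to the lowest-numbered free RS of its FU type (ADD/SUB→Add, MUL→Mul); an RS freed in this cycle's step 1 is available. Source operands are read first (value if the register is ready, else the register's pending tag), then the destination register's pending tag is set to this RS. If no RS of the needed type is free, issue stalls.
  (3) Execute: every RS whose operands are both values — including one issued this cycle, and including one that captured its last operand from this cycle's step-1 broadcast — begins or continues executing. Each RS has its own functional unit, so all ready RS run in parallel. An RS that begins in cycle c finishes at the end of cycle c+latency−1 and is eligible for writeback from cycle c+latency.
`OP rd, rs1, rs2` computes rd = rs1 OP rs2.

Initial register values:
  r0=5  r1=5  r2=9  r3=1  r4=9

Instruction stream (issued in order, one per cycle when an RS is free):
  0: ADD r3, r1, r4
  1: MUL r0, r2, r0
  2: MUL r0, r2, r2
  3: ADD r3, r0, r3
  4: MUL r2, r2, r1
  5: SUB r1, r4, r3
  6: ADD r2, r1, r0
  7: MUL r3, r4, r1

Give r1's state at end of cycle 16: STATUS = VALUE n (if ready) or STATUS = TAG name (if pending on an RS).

STATUS = VALUE -86

cycle 1: issue ADD r3<-Add1 // r0:5,r1:5,r2:9,r3:Add1,r4:9
cycle 2: issue MUL r0<-Mul1 // r0:Mul1,r1:5,r2:9,r3:Add1,r4:9
cycle 3: CDB Add1=14; issue MUL r0<-Mul2 // r0:Mul2,r1:5,r2:9,r3:14,r4:9
cycle 4: issue ADD r3<-Add1 // r0:Mul2,r1:5,r2:9,r3:Add1,r4:9
cycle 5: stall // r0:Mul2,r1:5,r2:9,r3:Add1,r4:9
cycle 6: stall // r0:Mul2,r1:5,r2:9,r3:Add1,r4:9
cycle 7: CDB Mul1=45; issue MUL r2<-Mul1 // r0:Mul2,r1:5,r2:Mul1,r3:Add1,r4:9
cycle 8: CDB Mul2=81; issue SUB r1<-Add2 // r0:81,r1:Add2,r2:Mul1,r3:Add1,r4:9
cycle 9: issue ADD r2<-Add3 // r0:81,r1:Add2,r2:Add3,r3:Add1,r4:9
cycle 10: CDB Add1=95; issue MUL r3<-Mul2 // r0:81,r1:Add2,r2:Add3,r3:Mul2,r4:9
cycle 11: - // r0:81,r1:Add2,r2:Add3,r3:Mul2,r4:9
cycle 12: CDB Add2=-86 // r0:81,r1:-86,r2:Add3,r3:Mul2,r4:9
cycle 13: CDB Mul1=45 // r0:81,r1:-86,r2:Add3,r3:Mul2,r4:9
cycle 14: CDB Add3=-5 // r0:81,r1:-86,r2:-5,r3:Mul2,r4:9
cycle 15: - // r0:81,r1:-86,r2:-5,r3:Mul2,r4:9
cycle 16: - // r0:81,r1:-86,r2:-5,r3:Mul2,r4:9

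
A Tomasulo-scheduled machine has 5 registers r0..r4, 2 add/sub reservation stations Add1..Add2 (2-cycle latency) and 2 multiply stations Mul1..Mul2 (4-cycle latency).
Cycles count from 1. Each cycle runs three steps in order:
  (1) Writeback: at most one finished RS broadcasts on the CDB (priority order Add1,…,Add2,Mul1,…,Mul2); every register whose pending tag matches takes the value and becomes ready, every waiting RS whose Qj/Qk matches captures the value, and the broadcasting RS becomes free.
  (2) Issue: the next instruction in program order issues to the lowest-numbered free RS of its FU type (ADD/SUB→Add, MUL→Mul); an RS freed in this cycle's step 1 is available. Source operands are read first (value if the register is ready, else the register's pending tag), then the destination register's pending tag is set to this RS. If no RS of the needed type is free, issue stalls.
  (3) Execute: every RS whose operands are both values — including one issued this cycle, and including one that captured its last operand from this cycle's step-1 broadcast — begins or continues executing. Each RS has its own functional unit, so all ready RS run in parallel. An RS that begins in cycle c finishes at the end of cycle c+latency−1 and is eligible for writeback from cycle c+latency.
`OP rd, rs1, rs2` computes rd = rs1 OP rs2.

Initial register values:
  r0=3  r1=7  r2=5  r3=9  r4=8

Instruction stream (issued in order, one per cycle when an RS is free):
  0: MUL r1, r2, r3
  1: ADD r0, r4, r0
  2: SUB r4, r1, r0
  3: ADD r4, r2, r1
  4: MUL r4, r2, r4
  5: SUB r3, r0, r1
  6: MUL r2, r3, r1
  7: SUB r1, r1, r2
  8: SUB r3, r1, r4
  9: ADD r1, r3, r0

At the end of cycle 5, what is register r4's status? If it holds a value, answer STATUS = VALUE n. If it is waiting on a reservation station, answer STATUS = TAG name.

STATUS = TAG Mul1

  c1: issue MUL r1<-Mul1  regs: r0:3,r1:Mul1,r2:5,r3:9,r4:8
  c2: issue ADD r0<-Add1  regs: r0:Add1,r1:Mul1,r2:5,r3:9,r4:8
  c3: issue SUB r4<-Add2  regs: r0:Add1,r1:Mul1,r2:5,r3:9,r4:Add2
  c4: CDB Add1=11; issue ADD r4<-Add1  regs: r0:11,r1:Mul1,r2:5,r3:9,r4:Add1
  c5: CDB Mul1=45; issue MUL r4<-Mul1  regs: r0:11,r1:45,r2:5,r3:9,r4:Mul1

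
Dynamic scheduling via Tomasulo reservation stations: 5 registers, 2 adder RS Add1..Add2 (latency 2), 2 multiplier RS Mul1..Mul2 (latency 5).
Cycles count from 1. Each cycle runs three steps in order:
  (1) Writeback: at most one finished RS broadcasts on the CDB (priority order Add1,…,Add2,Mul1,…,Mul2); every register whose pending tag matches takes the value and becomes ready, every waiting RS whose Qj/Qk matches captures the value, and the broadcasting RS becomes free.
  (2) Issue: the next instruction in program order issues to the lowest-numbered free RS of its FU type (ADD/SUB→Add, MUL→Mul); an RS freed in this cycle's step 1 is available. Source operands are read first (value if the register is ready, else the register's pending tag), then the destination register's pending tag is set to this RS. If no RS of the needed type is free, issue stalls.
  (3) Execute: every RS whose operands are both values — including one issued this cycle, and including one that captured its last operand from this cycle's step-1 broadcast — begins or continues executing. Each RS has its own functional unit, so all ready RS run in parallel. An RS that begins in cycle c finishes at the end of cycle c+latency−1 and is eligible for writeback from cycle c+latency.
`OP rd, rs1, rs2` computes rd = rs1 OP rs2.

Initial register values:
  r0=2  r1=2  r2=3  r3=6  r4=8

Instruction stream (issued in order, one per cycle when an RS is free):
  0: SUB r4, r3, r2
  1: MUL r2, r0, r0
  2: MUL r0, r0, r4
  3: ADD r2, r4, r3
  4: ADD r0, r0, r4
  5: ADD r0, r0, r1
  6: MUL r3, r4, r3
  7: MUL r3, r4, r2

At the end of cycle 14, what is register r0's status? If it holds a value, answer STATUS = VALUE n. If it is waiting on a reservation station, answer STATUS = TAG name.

STATUS = VALUE 11

cycle 1: issue SUB r4<-Add1 // r0:2,r1:2,r2:3,r3:6,r4:Add1
cycle 2: issue MUL r2<-Mul1 // r0:2,r1:2,r2:Mul1,r3:6,r4:Add1
cycle 3: CDB Add1=3; issue MUL r0<-Mul2 // r0:Mul2,r1:2,r2:Mul1,r3:6,r4:3
cycle 4: issue ADD r2<-Add1 // r0:Mul2,r1:2,r2:Add1,r3:6,r4:3
cycle 5: issue ADD r0<-Add2 // r0:Add2,r1:2,r2:Add1,r3:6,r4:3
cycle 6: CDB Add1=9; issue ADD r0<-Add1 // r0:Add1,r1:2,r2:9,r3:6,r4:3
cycle 7: CDB Mul1=4; issue MUL r3<-Mul1 // r0:Add1,r1:2,r2:9,r3:Mul1,r4:3
cycle 8: CDB Mul2=6; issue MUL r3<-Mul2 // r0:Add1,r1:2,r2:9,r3:Mul2,r4:3
cycle 9: - // r0:Add1,r1:2,r2:9,r3:Mul2,r4:3
cycle 10: CDB Add2=9 // r0:Add1,r1:2,r2:9,r3:Mul2,r4:3
cycle 11: - // r0:Add1,r1:2,r2:9,r3:Mul2,r4:3
cycle 12: CDB Add1=11 // r0:11,r1:2,r2:9,r3:Mul2,r4:3
cycle 13: CDB Mul1=18 // r0:11,r1:2,r2:9,r3:Mul2,r4:3
cycle 14: CDB Mul2=27 // r0:11,r1:2,r2:9,r3:27,r4:3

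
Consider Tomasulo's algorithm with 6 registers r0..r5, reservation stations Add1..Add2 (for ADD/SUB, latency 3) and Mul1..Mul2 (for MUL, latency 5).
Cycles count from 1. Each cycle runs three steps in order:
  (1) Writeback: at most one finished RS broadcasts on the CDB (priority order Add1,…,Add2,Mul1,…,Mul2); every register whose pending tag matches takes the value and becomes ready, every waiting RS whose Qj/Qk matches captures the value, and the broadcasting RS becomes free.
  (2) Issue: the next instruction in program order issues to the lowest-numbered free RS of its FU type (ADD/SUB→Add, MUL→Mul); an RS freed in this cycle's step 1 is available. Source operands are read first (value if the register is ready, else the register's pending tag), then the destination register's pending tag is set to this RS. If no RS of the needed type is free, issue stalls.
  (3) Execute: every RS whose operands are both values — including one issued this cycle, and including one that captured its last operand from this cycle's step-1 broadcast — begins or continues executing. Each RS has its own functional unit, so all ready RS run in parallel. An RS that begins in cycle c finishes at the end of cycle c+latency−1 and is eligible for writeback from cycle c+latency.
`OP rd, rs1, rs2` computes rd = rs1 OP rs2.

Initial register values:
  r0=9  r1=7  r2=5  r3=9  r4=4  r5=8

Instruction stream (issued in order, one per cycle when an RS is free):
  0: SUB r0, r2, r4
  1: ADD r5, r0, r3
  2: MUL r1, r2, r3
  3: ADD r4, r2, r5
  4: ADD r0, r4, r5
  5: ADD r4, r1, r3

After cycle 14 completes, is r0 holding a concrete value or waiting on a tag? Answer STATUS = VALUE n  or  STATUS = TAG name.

  c1: issue SUB r0<-Add1  regs: r0:Add1,r1:7,r2:5,r3:9,r4:4,r5:8
  c2: issue ADD r5<-Add2  regs: r0:Add1,r1:7,r2:5,r3:9,r4:4,r5:Add2
  c3: issue MUL r1<-Mul1  regs: r0:Add1,r1:Mul1,r2:5,r3:9,r4:4,r5:Add2
  c4: CDB Add1=1; issue ADD r4<-Add1  regs: r0:1,r1:Mul1,r2:5,r3:9,r4:Add1,r5:Add2
  c5: stall  regs: r0:1,r1:Mul1,r2:5,r3:9,r4:Add1,r5:Add2
  c6: stall  regs: r0:1,r1:Mul1,r2:5,r3:9,r4:Add1,r5:Add2
  c7: CDB Add2=10; issue ADD r0<-Add2  regs: r0:Add2,r1:Mul1,r2:5,r3:9,r4:Add1,r5:10
  c8: CDB Mul1=45; stall  regs: r0:Add2,r1:45,r2:5,r3:9,r4:Add1,r5:10
  c9: stall  regs: r0:Add2,r1:45,r2:5,r3:9,r4:Add1,r5:10
  c10: CDB Add1=15; issue ADD r4<-Add1  regs: r0:Add2,r1:45,r2:5,r3:9,r4:Add1,r5:10
  c11: -  regs: r0:Add2,r1:45,r2:5,r3:9,r4:Add1,r5:10
  c12: -  regs: r0:Add2,r1:45,r2:5,r3:9,r4:Add1,r5:10
  c13: CDB Add1=54  regs: r0:Add2,r1:45,r2:5,r3:9,r4:54,r5:10
  c14: CDB Add2=25  regs: r0:25,r1:45,r2:5,r3:9,r4:54,r5:10

STATUS = VALUE 25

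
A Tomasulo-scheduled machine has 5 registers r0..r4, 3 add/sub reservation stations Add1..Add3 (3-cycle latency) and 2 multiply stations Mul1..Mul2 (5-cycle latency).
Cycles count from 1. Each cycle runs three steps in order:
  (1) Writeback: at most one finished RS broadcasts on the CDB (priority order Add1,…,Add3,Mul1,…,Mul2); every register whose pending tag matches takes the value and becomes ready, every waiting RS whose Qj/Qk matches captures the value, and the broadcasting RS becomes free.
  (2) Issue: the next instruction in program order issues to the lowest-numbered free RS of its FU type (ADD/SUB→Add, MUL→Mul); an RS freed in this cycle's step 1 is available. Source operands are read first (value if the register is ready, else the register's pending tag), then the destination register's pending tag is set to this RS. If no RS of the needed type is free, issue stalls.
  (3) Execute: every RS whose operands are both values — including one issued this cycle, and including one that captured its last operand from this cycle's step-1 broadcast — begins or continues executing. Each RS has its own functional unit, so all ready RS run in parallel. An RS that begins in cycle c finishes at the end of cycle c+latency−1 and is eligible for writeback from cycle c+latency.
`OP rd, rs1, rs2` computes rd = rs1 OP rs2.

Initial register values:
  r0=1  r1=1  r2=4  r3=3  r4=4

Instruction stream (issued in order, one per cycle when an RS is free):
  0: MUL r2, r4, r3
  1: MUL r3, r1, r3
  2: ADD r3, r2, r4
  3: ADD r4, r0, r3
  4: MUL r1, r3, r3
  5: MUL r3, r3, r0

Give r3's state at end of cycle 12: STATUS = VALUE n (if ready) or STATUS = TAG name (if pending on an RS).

  c1: issue MUL r2<-Mul1  regs: r0:1,r1:1,r2:Mul1,r3:3,r4:4
  c2: issue MUL r3<-Mul2  regs: r0:1,r1:1,r2:Mul1,r3:Mul2,r4:4
  c3: issue ADD r3<-Add1  regs: r0:1,r1:1,r2:Mul1,r3:Add1,r4:4
  c4: issue ADD r4<-Add2  regs: r0:1,r1:1,r2:Mul1,r3:Add1,r4:Add2
  c5: stall  regs: r0:1,r1:1,r2:Mul1,r3:Add1,r4:Add2
  c6: CDB Mul1=12; issue MUL r1<-Mul1  regs: r0:1,r1:Mul1,r2:12,r3:Add1,r4:Add2
  c7: CDB Mul2=3; issue MUL r3<-Mul2  regs: r0:1,r1:Mul1,r2:12,r3:Mul2,r4:Add2
  c8: -  regs: r0:1,r1:Mul1,r2:12,r3:Mul2,r4:Add2
  c9: CDB Add1=16  regs: r0:1,r1:Mul1,r2:12,r3:Mul2,r4:Add2
  c10: -  regs: r0:1,r1:Mul1,r2:12,r3:Mul2,r4:Add2
  c11: -  regs: r0:1,r1:Mul1,r2:12,r3:Mul2,r4:Add2
  c12: CDB Add2=17  regs: r0:1,r1:Mul1,r2:12,r3:Mul2,r4:17

STATUS = TAG Mul2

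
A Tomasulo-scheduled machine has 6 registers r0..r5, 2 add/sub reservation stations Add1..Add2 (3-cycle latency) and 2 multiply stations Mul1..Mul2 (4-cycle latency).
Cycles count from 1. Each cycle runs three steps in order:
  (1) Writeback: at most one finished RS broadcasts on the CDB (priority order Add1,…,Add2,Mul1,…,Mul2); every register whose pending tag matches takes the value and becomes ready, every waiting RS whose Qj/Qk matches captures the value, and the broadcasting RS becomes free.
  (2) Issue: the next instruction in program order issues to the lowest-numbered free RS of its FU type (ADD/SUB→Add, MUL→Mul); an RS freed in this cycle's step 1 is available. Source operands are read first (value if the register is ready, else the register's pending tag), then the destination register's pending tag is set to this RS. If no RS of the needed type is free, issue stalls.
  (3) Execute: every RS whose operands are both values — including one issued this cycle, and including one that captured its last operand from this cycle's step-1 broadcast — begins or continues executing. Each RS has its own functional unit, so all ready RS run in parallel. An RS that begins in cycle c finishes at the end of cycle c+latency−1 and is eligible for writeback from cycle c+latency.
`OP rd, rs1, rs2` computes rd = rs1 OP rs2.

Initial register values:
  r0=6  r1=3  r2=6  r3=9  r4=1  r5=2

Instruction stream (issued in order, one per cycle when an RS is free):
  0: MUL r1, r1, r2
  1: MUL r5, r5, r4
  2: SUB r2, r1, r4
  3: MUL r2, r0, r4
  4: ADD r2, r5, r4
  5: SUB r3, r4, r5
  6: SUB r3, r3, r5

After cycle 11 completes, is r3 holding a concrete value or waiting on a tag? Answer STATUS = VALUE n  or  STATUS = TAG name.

STATUS = TAG Add2

  c1: issue MUL r1<-Mul1  regs: r0:6,r1:Mul1,r2:6,r3:9,r4:1,r5:2
  c2: issue MUL r5<-Mul2  regs: r0:6,r1:Mul1,r2:6,r3:9,r4:1,r5:Mul2
  c3: issue SUB r2<-Add1  regs: r0:6,r1:Mul1,r2:Add1,r3:9,r4:1,r5:Mul2
  c4: stall  regs: r0:6,r1:Mul1,r2:Add1,r3:9,r4:1,r5:Mul2
  c5: CDB Mul1=18; issue MUL r2<-Mul1  regs: r0:6,r1:18,r2:Mul1,r3:9,r4:1,r5:Mul2
  c6: CDB Mul2=2; issue ADD r2<-Add2  regs: r0:6,r1:18,r2:Add2,r3:9,r4:1,r5:2
  c7: stall  regs: r0:6,r1:18,r2:Add2,r3:9,r4:1,r5:2
  c8: CDB Add1=17; issue SUB r3<-Add1  regs: r0:6,r1:18,r2:Add2,r3:Add1,r4:1,r5:2
  c9: CDB Add2=3; issue SUB r3<-Add2  regs: r0:6,r1:18,r2:3,r3:Add2,r4:1,r5:2
  c10: CDB Mul1=6  regs: r0:6,r1:18,r2:3,r3:Add2,r4:1,r5:2
  c11: CDB Add1=-1  regs: r0:6,r1:18,r2:3,r3:Add2,r4:1,r5:2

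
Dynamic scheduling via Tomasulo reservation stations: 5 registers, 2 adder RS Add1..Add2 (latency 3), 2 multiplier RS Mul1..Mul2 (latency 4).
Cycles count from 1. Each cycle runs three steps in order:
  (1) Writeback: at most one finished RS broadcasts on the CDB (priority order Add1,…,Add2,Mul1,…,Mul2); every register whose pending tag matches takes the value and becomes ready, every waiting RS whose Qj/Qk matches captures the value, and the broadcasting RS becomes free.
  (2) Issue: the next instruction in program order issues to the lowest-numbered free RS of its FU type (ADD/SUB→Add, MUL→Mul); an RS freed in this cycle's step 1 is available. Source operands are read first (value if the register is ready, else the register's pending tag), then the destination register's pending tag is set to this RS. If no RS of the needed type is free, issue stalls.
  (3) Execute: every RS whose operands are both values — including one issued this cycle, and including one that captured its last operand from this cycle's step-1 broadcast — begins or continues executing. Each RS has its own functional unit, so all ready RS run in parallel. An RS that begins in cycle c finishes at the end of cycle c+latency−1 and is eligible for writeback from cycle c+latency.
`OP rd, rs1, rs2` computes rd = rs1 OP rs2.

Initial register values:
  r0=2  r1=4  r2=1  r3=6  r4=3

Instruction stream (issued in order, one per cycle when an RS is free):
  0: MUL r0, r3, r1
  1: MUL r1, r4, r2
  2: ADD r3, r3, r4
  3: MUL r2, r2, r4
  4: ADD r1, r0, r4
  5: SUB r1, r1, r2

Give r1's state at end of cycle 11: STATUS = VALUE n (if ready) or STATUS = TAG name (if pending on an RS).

cycle 1: issue MUL r0<-Mul1 // r0:Mul1,r1:4,r2:1,r3:6,r4:3
cycle 2: issue MUL r1<-Mul2 // r0:Mul1,r1:Mul2,r2:1,r3:6,r4:3
cycle 3: issue ADD r3<-Add1 // r0:Mul1,r1:Mul2,r2:1,r3:Add1,r4:3
cycle 4: stall // r0:Mul1,r1:Mul2,r2:1,r3:Add1,r4:3
cycle 5: CDB Mul1=24; issue MUL r2<-Mul1 // r0:24,r1:Mul2,r2:Mul1,r3:Add1,r4:3
cycle 6: CDB Add1=9; issue ADD r1<-Add1 // r0:24,r1:Add1,r2:Mul1,r3:9,r4:3
cycle 7: CDB Mul2=3; issue SUB r1<-Add2 // r0:24,r1:Add2,r2:Mul1,r3:9,r4:3
cycle 8: - // r0:24,r1:Add2,r2:Mul1,r3:9,r4:3
cycle 9: CDB Add1=27 // r0:24,r1:Add2,r2:Mul1,r3:9,r4:3
cycle 10: CDB Mul1=3 // r0:24,r1:Add2,r2:3,r3:9,r4:3
cycle 11: - // r0:24,r1:Add2,r2:3,r3:9,r4:3

STATUS = TAG Add2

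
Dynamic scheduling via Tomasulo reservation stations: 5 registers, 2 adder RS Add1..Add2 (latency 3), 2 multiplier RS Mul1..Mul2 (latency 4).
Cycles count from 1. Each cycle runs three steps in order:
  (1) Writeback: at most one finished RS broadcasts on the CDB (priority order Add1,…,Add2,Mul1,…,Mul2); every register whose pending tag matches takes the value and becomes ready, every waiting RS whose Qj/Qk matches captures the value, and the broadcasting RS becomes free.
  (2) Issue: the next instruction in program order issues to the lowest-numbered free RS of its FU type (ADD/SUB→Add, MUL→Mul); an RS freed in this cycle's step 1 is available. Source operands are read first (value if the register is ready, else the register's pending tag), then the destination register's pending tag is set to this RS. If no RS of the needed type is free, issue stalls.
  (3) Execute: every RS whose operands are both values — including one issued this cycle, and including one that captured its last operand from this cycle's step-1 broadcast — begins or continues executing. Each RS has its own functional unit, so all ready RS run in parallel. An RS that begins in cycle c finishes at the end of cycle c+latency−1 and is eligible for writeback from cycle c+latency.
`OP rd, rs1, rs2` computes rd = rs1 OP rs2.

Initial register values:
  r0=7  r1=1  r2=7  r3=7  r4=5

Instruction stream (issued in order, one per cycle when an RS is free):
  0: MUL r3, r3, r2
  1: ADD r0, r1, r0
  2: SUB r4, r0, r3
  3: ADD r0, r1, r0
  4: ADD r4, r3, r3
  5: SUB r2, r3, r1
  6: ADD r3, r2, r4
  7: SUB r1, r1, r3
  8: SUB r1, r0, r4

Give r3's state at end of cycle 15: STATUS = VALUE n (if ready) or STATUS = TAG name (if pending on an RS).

STATUS = VALUE 146

cycle 1: issue MUL r3<-Mul1 // r0:7,r1:1,r2:7,r3:Mul1,r4:5
cycle 2: issue ADD r0<-Add1 // r0:Add1,r1:1,r2:7,r3:Mul1,r4:5
cycle 3: issue SUB r4<-Add2 // r0:Add1,r1:1,r2:7,r3:Mul1,r4:Add2
cycle 4: stall // r0:Add1,r1:1,r2:7,r3:Mul1,r4:Add2
cycle 5: CDB Add1=8; issue ADD r0<-Add1 // r0:Add1,r1:1,r2:7,r3:Mul1,r4:Add2
cycle 6: CDB Mul1=49; stall // r0:Add1,r1:1,r2:7,r3:49,r4:Add2
cycle 7: stall // r0:Add1,r1:1,r2:7,r3:49,r4:Add2
cycle 8: CDB Add1=9; issue ADD r4<-Add1 // r0:9,r1:1,r2:7,r3:49,r4:Add1
cycle 9: CDB Add2=-41; issue SUB r2<-Add2 // r0:9,r1:1,r2:Add2,r3:49,r4:Add1
cycle 10: stall // r0:9,r1:1,r2:Add2,r3:49,r4:Add1
cycle 11: CDB Add1=98; issue ADD r3<-Add1 // r0:9,r1:1,r2:Add2,r3:Add1,r4:98
cycle 12: CDB Add2=48; issue SUB r1<-Add2 // r0:9,r1:Add2,r2:48,r3:Add1,r4:98
cycle 13: stall // r0:9,r1:Add2,r2:48,r3:Add1,r4:98
cycle 14: stall // r0:9,r1:Add2,r2:48,r3:Add1,r4:98
cycle 15: CDB Add1=146; issue SUB r1<-Add1 // r0:9,r1:Add1,r2:48,r3:146,r4:98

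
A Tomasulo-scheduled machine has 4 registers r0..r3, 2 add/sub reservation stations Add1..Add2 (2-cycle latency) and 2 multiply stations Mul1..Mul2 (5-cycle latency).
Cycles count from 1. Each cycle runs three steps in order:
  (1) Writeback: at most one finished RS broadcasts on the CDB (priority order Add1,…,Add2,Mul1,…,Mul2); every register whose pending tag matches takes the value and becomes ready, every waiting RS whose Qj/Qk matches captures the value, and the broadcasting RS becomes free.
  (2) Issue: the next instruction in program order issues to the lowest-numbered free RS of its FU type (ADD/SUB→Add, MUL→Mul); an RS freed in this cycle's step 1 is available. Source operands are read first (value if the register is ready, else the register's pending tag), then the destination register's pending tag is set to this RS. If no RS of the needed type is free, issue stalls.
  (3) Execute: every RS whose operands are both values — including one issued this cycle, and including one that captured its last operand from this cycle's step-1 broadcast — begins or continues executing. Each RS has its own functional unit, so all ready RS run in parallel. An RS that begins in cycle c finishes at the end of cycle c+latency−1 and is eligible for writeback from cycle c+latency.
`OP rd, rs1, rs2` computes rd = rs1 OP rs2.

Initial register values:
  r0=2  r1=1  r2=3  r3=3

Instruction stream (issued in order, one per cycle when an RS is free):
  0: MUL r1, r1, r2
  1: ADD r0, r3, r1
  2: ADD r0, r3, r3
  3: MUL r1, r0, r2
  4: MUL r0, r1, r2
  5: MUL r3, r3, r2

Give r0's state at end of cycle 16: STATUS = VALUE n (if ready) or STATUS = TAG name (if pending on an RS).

STATUS = VALUE 54

cycle 1: issue MUL r1<-Mul1 // r0:2,r1:Mul1,r2:3,r3:3
cycle 2: issue ADD r0<-Add1 // r0:Add1,r1:Mul1,r2:3,r3:3
cycle 3: issue ADD r0<-Add2 // r0:Add2,r1:Mul1,r2:3,r3:3
cycle 4: issue MUL r1<-Mul2 // r0:Add2,r1:Mul2,r2:3,r3:3
cycle 5: CDB Add2=6; stall // r0:6,r1:Mul2,r2:3,r3:3
cycle 6: CDB Mul1=3; issue MUL r0<-Mul1 // r0:Mul1,r1:Mul2,r2:3,r3:3
cycle 7: stall // r0:Mul1,r1:Mul2,r2:3,r3:3
cycle 8: CDB Add1=6; stall // r0:Mul1,r1:Mul2,r2:3,r3:3
cycle 9: stall // r0:Mul1,r1:Mul2,r2:3,r3:3
cycle 10: CDB Mul2=18; issue MUL r3<-Mul2 // r0:Mul1,r1:18,r2:3,r3:Mul2
cycle 11: - // r0:Mul1,r1:18,r2:3,r3:Mul2
cycle 12: - // r0:Mul1,r1:18,r2:3,r3:Mul2
cycle 13: - // r0:Mul1,r1:18,r2:3,r3:Mul2
cycle 14: - // r0:Mul1,r1:18,r2:3,r3:Mul2
cycle 15: CDB Mul1=54 // r0:54,r1:18,r2:3,r3:Mul2
cycle 16: CDB Mul2=9 // r0:54,r1:18,r2:3,r3:9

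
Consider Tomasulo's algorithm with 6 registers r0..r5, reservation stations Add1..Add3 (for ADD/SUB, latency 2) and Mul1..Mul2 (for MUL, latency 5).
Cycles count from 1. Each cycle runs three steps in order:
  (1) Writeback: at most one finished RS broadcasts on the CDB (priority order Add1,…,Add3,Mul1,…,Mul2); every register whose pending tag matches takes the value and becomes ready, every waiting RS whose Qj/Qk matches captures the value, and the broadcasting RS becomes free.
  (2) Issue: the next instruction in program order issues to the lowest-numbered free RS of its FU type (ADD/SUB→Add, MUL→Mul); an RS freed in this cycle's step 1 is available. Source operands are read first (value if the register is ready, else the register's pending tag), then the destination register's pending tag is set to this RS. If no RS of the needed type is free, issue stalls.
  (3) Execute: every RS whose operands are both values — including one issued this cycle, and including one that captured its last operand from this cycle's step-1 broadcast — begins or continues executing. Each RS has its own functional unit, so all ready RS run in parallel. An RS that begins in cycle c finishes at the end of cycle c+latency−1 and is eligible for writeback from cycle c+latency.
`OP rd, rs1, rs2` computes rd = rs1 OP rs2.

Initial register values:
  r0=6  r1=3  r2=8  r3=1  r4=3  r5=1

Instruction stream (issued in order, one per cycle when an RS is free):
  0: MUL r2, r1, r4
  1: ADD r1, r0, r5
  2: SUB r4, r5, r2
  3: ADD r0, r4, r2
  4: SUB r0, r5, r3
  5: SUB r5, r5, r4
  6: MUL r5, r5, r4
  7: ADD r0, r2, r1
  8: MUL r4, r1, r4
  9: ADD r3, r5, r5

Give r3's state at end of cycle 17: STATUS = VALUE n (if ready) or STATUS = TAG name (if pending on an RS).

STATUS = TAG Add1

  c1: issue MUL r2<-Mul1  regs: r0:6,r1:3,r2:Mul1,r3:1,r4:3,r5:1
  c2: issue ADD r1<-Add1  regs: r0:6,r1:Add1,r2:Mul1,r3:1,r4:3,r5:1
  c3: issue SUB r4<-Add2  regs: r0:6,r1:Add1,r2:Mul1,r3:1,r4:Add2,r5:1
  c4: CDB Add1=7; issue ADD r0<-Add1  regs: r0:Add1,r1:7,r2:Mul1,r3:1,r4:Add2,r5:1
  c5: issue SUB r0<-Add3  regs: r0:Add3,r1:7,r2:Mul1,r3:1,r4:Add2,r5:1
  c6: CDB Mul1=9; stall  regs: r0:Add3,r1:7,r2:9,r3:1,r4:Add2,r5:1
  c7: CDB Add3=0; issue SUB r5<-Add3  regs: r0:0,r1:7,r2:9,r3:1,r4:Add2,r5:Add3
  c8: CDB Add2=-8; issue MUL r5<-Mul1  regs: r0:0,r1:7,r2:9,r3:1,r4:-8,r5:Mul1
  c9: issue ADD r0<-Add2  regs: r0:Add2,r1:7,r2:9,r3:1,r4:-8,r5:Mul1
  c10: CDB Add1=1; issue MUL r4<-Mul2  regs: r0:Add2,r1:7,r2:9,r3:1,r4:Mul2,r5:Mul1
  c11: CDB Add2=16; issue ADD r3<-Add1  regs: r0:16,r1:7,r2:9,r3:Add1,r4:Mul2,r5:Mul1
  c12: CDB Add3=9  regs: r0:16,r1:7,r2:9,r3:Add1,r4:Mul2,r5:Mul1
  c13: -  regs: r0:16,r1:7,r2:9,r3:Add1,r4:Mul2,r5:Mul1
  c14: -  regs: r0:16,r1:7,r2:9,r3:Add1,r4:Mul2,r5:Mul1
  c15: CDB Mul2=-56  regs: r0:16,r1:7,r2:9,r3:Add1,r4:-56,r5:Mul1
  c16: -  regs: r0:16,r1:7,r2:9,r3:Add1,r4:-56,r5:Mul1
  c17: CDB Mul1=-72  regs: r0:16,r1:7,r2:9,r3:Add1,r4:-56,r5:-72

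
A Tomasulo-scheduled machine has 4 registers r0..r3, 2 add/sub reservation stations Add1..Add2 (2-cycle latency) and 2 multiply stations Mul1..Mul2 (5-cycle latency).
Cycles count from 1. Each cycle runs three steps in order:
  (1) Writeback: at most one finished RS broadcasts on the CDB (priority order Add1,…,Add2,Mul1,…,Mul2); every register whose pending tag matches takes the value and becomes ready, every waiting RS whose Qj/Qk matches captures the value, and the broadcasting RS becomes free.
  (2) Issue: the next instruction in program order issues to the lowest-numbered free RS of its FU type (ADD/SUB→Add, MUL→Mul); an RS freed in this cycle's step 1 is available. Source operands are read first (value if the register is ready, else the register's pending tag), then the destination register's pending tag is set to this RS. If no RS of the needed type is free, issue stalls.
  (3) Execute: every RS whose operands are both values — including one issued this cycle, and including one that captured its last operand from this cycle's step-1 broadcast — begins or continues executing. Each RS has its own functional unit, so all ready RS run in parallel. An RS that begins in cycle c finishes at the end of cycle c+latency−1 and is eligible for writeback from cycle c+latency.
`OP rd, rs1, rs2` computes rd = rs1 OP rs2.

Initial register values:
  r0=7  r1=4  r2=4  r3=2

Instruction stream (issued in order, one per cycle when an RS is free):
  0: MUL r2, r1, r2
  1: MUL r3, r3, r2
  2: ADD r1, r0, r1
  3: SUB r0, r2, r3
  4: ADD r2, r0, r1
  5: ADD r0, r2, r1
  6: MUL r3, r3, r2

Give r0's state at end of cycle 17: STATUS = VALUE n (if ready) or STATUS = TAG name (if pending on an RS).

STATUS = VALUE 6

  c1: issue MUL r2<-Mul1  regs: r0:7,r1:4,r2:Mul1,r3:2
  c2: issue MUL r3<-Mul2  regs: r0:7,r1:4,r2:Mul1,r3:Mul2
  c3: issue ADD r1<-Add1  regs: r0:7,r1:Add1,r2:Mul1,r3:Mul2
  c4: issue SUB r0<-Add2  regs: r0:Add2,r1:Add1,r2:Mul1,r3:Mul2
  c5: CDB Add1=11; issue ADD r2<-Add1  regs: r0:Add2,r1:11,r2:Add1,r3:Mul2
  c6: CDB Mul1=16; stall  regs: r0:Add2,r1:11,r2:Add1,r3:Mul2
  c7: stall  regs: r0:Add2,r1:11,r2:Add1,r3:Mul2
  c8: stall  regs: r0:Add2,r1:11,r2:Add1,r3:Mul2
  c9: stall  regs: r0:Add2,r1:11,r2:Add1,r3:Mul2
  c10: stall  regs: r0:Add2,r1:11,r2:Add1,r3:Mul2
  c11: CDB Mul2=32; stall  regs: r0:Add2,r1:11,r2:Add1,r3:32
  c12: stall  regs: r0:Add2,r1:11,r2:Add1,r3:32
  c13: CDB Add2=-16; issue ADD r0<-Add2  regs: r0:Add2,r1:11,r2:Add1,r3:32
  c14: issue MUL r3<-Mul1  regs: r0:Add2,r1:11,r2:Add1,r3:Mul1
  c15: CDB Add1=-5  regs: r0:Add2,r1:11,r2:-5,r3:Mul1
  c16: -  regs: r0:Add2,r1:11,r2:-5,r3:Mul1
  c17: CDB Add2=6  regs: r0:6,r1:11,r2:-5,r3:Mul1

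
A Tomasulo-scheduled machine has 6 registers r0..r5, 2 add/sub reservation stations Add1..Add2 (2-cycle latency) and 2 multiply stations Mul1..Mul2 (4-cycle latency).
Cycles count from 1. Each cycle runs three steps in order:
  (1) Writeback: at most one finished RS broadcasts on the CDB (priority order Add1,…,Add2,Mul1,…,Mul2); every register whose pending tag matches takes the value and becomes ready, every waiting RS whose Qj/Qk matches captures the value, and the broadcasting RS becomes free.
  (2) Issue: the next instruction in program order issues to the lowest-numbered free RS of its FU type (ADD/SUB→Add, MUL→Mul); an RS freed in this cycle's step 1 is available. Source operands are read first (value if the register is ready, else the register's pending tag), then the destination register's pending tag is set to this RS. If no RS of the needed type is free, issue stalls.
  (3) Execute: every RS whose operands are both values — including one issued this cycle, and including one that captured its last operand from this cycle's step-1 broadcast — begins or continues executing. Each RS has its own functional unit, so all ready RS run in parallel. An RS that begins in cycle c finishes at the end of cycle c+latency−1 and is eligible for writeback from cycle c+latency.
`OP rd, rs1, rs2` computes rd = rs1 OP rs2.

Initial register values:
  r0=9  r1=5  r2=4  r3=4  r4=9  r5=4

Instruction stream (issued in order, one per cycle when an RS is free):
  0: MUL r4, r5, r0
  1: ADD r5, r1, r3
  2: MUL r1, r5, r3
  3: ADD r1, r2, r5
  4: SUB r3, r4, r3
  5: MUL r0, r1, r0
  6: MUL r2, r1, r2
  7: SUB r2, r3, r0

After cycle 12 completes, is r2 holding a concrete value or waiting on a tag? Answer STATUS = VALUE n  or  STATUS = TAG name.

STATUS = VALUE -85

cycle 1: issue MUL r4<-Mul1 // r0:9,r1:5,r2:4,r3:4,r4:Mul1,r5:4
cycle 2: issue ADD r5<-Add1 // r0:9,r1:5,r2:4,r3:4,r4:Mul1,r5:Add1
cycle 3: issue MUL r1<-Mul2 // r0:9,r1:Mul2,r2:4,r3:4,r4:Mul1,r5:Add1
cycle 4: CDB Add1=9; issue ADD r1<-Add1 // r0:9,r1:Add1,r2:4,r3:4,r4:Mul1,r5:9
cycle 5: CDB Mul1=36; issue SUB r3<-Add2 // r0:9,r1:Add1,r2:4,r3:Add2,r4:36,r5:9
cycle 6: CDB Add1=13; issue MUL r0<-Mul1 // r0:Mul1,r1:13,r2:4,r3:Add2,r4:36,r5:9
cycle 7: CDB Add2=32; stall // r0:Mul1,r1:13,r2:4,r3:32,r4:36,r5:9
cycle 8: CDB Mul2=36; issue MUL r2<-Mul2 // r0:Mul1,r1:13,r2:Mul2,r3:32,r4:36,r5:9
cycle 9: issue SUB r2<-Add1 // r0:Mul1,r1:13,r2:Add1,r3:32,r4:36,r5:9
cycle 10: CDB Mul1=117 // r0:117,r1:13,r2:Add1,r3:32,r4:36,r5:9
cycle 11: - // r0:117,r1:13,r2:Add1,r3:32,r4:36,r5:9
cycle 12: CDB Add1=-85 // r0:117,r1:13,r2:-85,r3:32,r4:36,r5:9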